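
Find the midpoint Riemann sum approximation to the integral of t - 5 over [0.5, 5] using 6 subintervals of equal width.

Δt = (5 − 0.5)/6 = 0.75.
Midpoints: 0.875, 1.625, 2.375, 3.125, 3.875, 4.625.
f(0.875) = -4.125, f(1.625) = -3.375, f(2.375) = -2.625, f(3.125) = -1.875, f(3.875) = -1.125, f(4.625) = -0.375.
Sum = Δt · [f(0.875) + f(1.625) + f(2.375) + ...].
Sum = -10.125.

-10.125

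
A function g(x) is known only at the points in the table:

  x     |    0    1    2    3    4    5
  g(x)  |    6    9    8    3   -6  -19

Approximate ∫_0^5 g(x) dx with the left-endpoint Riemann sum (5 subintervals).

20

Δx = 1.
Sum = 1·[6 + 9 + 8 + 3 + (-6)] = 20.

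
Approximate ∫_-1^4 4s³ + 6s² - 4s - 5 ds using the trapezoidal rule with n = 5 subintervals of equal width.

Δs = (4 − (-1))/5 = 1.
f(-1) = 1, f(0) = -5, f(1) = 1, f(2) = 43, f(3) = 145, f(4) = 331.
T_5 = (Δs/2)·[f(s_0) + 2f(s_1) + ... + 2f(s_{4}) + f(s_5)].
Sum = 350.

350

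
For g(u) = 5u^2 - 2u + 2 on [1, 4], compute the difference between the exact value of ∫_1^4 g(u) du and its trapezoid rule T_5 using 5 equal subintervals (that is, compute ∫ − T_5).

Exact integral: ∫_1^4 g(u) du = 96.
T_5 = 96.9.
Error = 96 − 96.9 = -0.9.

-0.9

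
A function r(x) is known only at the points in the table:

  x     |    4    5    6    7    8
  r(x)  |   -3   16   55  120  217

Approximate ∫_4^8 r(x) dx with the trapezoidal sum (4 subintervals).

Δx = 1.
T_4 = (1/2)·[(-3) + 2·16 + 2·55 + 2·120 + 217] = 298.

298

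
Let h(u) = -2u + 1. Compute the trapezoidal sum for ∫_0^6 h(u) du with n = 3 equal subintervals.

Δu = (6 − 0)/3 = 2.
h(0) = 1, h(2) = -3, h(4) = -7, h(6) = -11.
T_3 = (Δu/2)·[h(u_0) + 2h(u_1) + 2h(u_2) + h(u_3)].
Sum = -30.

-30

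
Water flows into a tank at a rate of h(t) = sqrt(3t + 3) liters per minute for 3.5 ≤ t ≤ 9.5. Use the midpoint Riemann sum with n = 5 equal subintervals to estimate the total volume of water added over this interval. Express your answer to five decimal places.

Δt = (9.5 − 3.5)/5 = 1.2.
Midpoints: 4.1, 5.3, 6.5, 7.7, 8.9.
h(4.1) ≈ 3.91152, h(5.3) ≈ 4.34741, h(6.5) ≈ 4.74342, h(7.7) ≈ 5.10882, h(8.9) ≈ 5.44977.
Sum = Δt · [h(4.1) + h(5.3) + h(6.5) + h(7.7) + h(8.9)].
Sum ≈ 28.27313.

28.27313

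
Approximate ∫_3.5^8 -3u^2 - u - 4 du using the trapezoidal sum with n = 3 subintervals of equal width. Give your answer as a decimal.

Δu = (8 − 3.5)/3 = 1.5.
f(3.5) = -44.25, f(5) = -84, f(6.5) = -137.25, f(8) = -204.
T_3 = (Δu/2)·[f(u_0) + 2f(u_1) + 2f(u_2) + f(u_3)].
Sum = -518.0625.

-518.0625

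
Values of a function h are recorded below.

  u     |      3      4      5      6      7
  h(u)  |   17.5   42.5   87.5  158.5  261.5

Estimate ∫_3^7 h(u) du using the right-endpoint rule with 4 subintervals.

550

Δu = 1.
Sum = 1·[42.5 + 87.5 + 158.5 + 261.5] = 550.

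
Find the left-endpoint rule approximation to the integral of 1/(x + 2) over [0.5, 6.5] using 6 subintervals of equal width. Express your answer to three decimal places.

1.377

Δx = (6.5 − 0.5)/6 = 1.
Left endpoints: 0.5, 1.5, 2.5, 3.5, 4.5, 5.5.
f(0.5) = 0.4, f(1.5) = 2/7, f(2.5) = 2/9, f(3.5) = 2/11, f(4.5) = 2/13, f(5.5) = 2/15.
Sum = Δx · [f(0.5) + f(1.5) + f(2.5) + ...].
Sum ≈ 1.377.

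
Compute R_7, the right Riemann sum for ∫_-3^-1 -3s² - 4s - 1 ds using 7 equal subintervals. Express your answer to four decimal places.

Δs = (-1 − (-3))/7 = 2/7.
Right endpoints: -19/7, -17/7, -15/7, -13/7, -11/7, -9/7, -1.
f(-19/7) = -600/49, f(-17/7) = -440/49, f(-15/7) = -304/49, f(-13/7) = -192/49, f(-11/7) = -104/49, f(-9/7) = -40/49, f(-1) = 0.
Sum = Δs · [f(-19/7) + f(-17/7) + f(-15/7) + ...].
Sum ≈ -9.7959.

-9.7959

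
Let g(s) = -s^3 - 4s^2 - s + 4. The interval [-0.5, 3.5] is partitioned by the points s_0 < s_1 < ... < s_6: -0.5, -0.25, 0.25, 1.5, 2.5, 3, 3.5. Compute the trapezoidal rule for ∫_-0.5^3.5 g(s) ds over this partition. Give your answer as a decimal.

-89.2890625

Subinterval widths: 0.25, 0.5, 1.25, 1, 0.5, 0.5.
g(-0.5) = 3.625, g(-0.25) = 4.015625, g(0.25) = 3.484375, g(1.5) = -9.875, g(2.5) = -39.125, g(3) = -62, g(3.5) = -91.375.
On each subinterval the trapezoid contributes (Δs_i/2)·[g(s_{i-1}) + g(s_i)].
Sum = -89.2890625.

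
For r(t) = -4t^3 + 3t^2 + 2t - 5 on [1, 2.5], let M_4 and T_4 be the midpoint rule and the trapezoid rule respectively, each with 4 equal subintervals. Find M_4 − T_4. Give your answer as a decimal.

M_4 = -25.37109375.
T_4 = -26.3203125.
M_4 − T_4 = 0.94921875.

0.94921875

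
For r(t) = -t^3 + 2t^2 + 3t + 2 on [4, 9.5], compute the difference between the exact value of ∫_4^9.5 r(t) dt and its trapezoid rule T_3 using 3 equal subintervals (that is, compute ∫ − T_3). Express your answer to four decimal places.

Exact integral: ∫_4^9.5 r(t) dt ≈ -1320.973958.
T_3 ≈ -1377.202546.
Error ≈ -1320.973958 − (-1377.202546) ≈ 56.2286.

56.2286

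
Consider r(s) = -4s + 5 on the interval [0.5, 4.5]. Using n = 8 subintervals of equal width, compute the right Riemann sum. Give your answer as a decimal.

-24

Δs = (4.5 − 0.5)/8 = 0.5.
Right endpoints: 1, 1.5, 2, 2.5, 3, 3.5, 4, 4.5.
r(1) = 1, r(1.5) = -1, r(2) = -3, r(2.5) = -5, r(3) = -7, r(3.5) = -9, r(4) = -11, r(4.5) = -13.
Sum = Δs · [r(1) + r(1.5) + r(2) + ...].
Sum = -24.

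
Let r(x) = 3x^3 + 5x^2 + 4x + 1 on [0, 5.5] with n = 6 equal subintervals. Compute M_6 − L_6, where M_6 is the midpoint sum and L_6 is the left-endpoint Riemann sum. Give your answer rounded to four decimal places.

273.7993

M_6 ≈ 1018.131004.
L_6 ≈ 744.331742.
M_6 − L_6 ≈ 273.7993.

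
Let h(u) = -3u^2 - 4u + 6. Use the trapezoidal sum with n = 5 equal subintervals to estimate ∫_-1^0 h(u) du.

6.98

Δu = (0 − (-1))/5 = 0.2.
h(-1) = 7, h(-0.8) = 7.28, h(-0.6) = 7.32, h(-0.4) = 7.12, h(-0.2) = 6.68, h(0) = 6.
T_5 = (Δu/2)·[h(u_0) + 2h(u_1) + ... + 2h(u_{4}) + h(u_5)].
Sum = 6.98.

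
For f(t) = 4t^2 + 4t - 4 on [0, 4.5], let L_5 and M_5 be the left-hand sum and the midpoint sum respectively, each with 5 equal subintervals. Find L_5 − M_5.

L_5 = 101.88.
M_5 = 142.785.
L_5 − M_5 = -40.905.

-40.905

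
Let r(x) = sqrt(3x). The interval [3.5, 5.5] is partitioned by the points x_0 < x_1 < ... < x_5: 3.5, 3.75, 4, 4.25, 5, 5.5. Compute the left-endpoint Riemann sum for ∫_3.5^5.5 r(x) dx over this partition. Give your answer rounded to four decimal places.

7.1292

Subinterval widths: 0.25, 0.25, 0.25, 0.75, 0.5.
Left endpoints: 3.5, 3.75, 4, 4.25, 5.
r(3.5) ≈ 3.2404, r(3.75) ≈ 3.3541, r(4) ≈ 3.4641, r(4.25) ≈ 3.5707, r(5) ≈ 3.8730.
Sum = Σ Δx_i · r(x_i).
Sum ≈ 7.1292.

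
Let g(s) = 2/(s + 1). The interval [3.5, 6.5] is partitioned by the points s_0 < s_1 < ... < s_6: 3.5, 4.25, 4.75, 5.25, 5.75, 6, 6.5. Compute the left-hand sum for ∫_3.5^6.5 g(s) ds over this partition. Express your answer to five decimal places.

Subinterval widths: 0.75, 0.5, 0.5, 0.5, 0.25, 0.5.
Left endpoints: 3.5, 4.25, 4.75, 5.25, 5.75, 6.
g(3.5) = 4/9, g(4.25) = 8/21, g(4.75) = 8/23, g(5.25) = 0.32, g(5.75) = 8/27, g(6) = 2/7.
Sum = Σ Δs_i · g(s_i).
Sum ≈ 1.07465.

1.07465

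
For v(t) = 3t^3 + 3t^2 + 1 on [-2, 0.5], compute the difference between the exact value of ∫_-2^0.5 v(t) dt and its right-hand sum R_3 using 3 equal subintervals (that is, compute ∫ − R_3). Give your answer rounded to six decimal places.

Exact integral: ∫_-2^0.5 v(t) dt = -1.328125.
R_3 ≈ 3.05555556.
Error ≈ -1.328125 − 3.05555556 ≈ -4.383681.

-4.383681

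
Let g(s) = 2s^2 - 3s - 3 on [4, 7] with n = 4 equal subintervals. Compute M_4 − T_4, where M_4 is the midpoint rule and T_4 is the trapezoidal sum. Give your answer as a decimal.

-0.84375

M_4 = 127.21875.
T_4 = 128.0625.
M_4 − T_4 = -0.84375.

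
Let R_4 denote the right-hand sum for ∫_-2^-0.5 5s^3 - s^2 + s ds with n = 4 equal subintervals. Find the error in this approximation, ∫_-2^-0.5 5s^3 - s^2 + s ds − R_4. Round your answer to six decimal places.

Exact integral: ∫_-2^-0.5 f(s) ds = -24.421875.
R_4 ≈ -16.74902344.
Error ≈ -24.421875 − (-16.74902344) ≈ -7.672852.

-7.672852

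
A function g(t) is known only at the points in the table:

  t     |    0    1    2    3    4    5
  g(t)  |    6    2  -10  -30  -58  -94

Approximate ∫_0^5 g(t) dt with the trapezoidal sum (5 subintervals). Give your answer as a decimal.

-140

Δt = 1.
T_5 = (1/2)·[6 + 2·2 + 2·(-10) + 2·(-30) + 2·(-58) + (-94)] = -140.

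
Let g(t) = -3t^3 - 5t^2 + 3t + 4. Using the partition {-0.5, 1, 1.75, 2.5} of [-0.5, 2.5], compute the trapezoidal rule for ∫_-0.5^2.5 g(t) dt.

Subinterval widths: 1.5, 0.75, 0.75.
g(-0.5) = 1.625, g(1) = -1, g(1.75) = -22.140625, g(2.5) = -66.625.
On each subinterval the trapezoid contributes (Δt_i/2)·[g(t_{i-1}) + g(t_i)].
Sum = -41.49609375.

-41.49609375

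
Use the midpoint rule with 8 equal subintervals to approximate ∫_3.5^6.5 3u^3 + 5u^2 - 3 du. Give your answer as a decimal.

Δu = (6.5 − 3.5)/8 = 0.375.
Midpoints: 3.6875, 4.0625, 4.4375, 4.8125, 5.1875, 5.5625, 5.9375, 6.3125.
f(3.6875) = 882329/4096, f(4.0625) = 1149587/4096, f(4.4375) = 1464725/4096, f(4.8125) = 1831631/4096, f(5.1875) = 2254193/4096, f(5.5625) = 2736299/4096, f(5.9375) = 3281837/4096, f(6.3125) = 3894695/4096.
Sum = Δu · [f(3.6875) + f(4.0625) + f(4.4375) + ...].
Sum = 1601.7421875.

1601.7421875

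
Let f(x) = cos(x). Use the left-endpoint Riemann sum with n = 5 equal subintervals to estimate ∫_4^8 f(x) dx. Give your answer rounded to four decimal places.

1.4488

Δx = (8 − 4)/5 = 0.8.
Left endpoints: 4, 4.8, 5.6, 6.4, 7.2.
f(4) ≈ -0.6536, f(4.8) ≈ 0.0875, f(5.6) ≈ 0.7756, f(6.4) ≈ 0.9932, f(7.2) ≈ 0.6084.
Sum = Δx · [f(4) + f(4.8) + f(5.6) + f(6.4) + f(7.2)].
Sum ≈ 1.4488.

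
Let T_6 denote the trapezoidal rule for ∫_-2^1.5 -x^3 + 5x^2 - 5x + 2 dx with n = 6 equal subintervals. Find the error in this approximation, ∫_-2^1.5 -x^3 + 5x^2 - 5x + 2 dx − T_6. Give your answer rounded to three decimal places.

Exact integral: ∫_-2^1.5 f(x) dx ≈ 33.06771.
T_6 ≈ 34.20906.
Error ≈ 33.06771 − 34.20906 ≈ -1.141.

-1.141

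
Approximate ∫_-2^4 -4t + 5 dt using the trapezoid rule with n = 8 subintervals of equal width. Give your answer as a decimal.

Δt = (4 − (-2))/8 = 0.75.
f(-2) = 13, f(-1.25) = 10, f(-0.5) = 7, f(0.25) = 4, f(1) = 1, f(1.75) = -2, f(2.5) = -5, f(3.25) = -8, f(4) = -11.
T_8 = (Δt/2)·[f(t_0) + 2f(t_1) + ... + 2f(t_{7}) + f(t_8)].
Sum = 6.

6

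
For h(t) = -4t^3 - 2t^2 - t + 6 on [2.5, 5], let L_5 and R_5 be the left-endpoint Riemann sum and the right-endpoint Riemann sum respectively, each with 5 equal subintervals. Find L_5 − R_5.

238.75

L_5 = -538.75.
R_5 = -777.5.
L_5 − R_5 = 238.75.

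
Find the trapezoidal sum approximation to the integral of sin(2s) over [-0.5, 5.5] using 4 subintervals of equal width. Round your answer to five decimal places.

Δs = (5.5 − (-0.5))/4 = 1.5.
f(-0.5) ≈ -0.84147, f(1) ≈ 0.90930, f(2.5) ≈ -0.95892, f(4) ≈ 0.98936, f(5.5) ≈ -0.99999.
T_4 = (Δs/2)·[f(s_0) + 2f(s_1) + 2f(s_2) + 2f(s_3) + f(s_4)].
Sum ≈ 0.02850.

0.02850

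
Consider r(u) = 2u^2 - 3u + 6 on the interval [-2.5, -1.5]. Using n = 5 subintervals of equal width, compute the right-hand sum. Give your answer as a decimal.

Δu = (-1.5 − (-2.5))/5 = 0.2.
Right endpoints: -2.3, -2.1, -1.9, -1.7, -1.5.
r(-2.3) = 23.48, r(-2.1) = 21.12, r(-1.9) = 18.92, r(-1.7) = 16.88, r(-1.5) = 15.
Sum = Δu · [r(-2.3) + r(-2.1) + r(-1.9) + r(-1.7) + r(-1.5)].
Sum = 19.08.

19.08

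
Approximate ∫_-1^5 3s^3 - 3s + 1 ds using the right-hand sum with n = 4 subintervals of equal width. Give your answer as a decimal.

748.5

Δs = (5 − (-1))/4 = 1.5.
Right endpoints: 0.5, 2, 3.5, 5.
f(0.5) = -0.125, f(2) = 19, f(3.5) = 119.125, f(5) = 361.
Sum = Δs · [f(0.5) + f(2) + f(3.5) + f(5)].
Sum = 748.5.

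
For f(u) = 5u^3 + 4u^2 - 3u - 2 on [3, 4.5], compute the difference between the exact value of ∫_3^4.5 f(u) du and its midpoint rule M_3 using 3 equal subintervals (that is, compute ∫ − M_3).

1.8828125

Exact integral: ∫_3^4.5 f(u) du = 476.953125.
M_3 = 475.0703125.
Error = 476.953125 − 475.0703125 = 1.8828125.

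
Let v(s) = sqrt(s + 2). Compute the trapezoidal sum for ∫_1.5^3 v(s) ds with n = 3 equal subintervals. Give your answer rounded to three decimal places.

Δs = (3 − 1.5)/3 = 0.5.
v(1.5) ≈ 1.871, v(2) ≈ 2.000, v(2.5) ≈ 2.121, v(3) ≈ 2.236.
T_3 = (Δs/2)·[v(s_0) + 2v(s_1) + 2v(s_2) + v(s_3)].
Sum ≈ 3.087.

3.087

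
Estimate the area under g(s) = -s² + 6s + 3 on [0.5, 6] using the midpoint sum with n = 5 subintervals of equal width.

Δs = (6 − 0.5)/5 = 1.1.
Midpoints: 1.05, 2.15, 3.25, 4.35, 5.45.
g(1.05) = 8.1975, g(2.15) = 11.2775, g(3.25) = 11.9375, g(4.35) = 10.1775, g(5.45) = 5.9975.
Sum = Δs · [g(1.05) + g(2.15) + g(3.25) + g(4.35) + g(5.45)].
Sum = 52.34625.

52.34625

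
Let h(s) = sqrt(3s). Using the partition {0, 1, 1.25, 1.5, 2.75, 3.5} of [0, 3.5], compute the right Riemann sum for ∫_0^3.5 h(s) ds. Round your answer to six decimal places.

8.767133

Subinterval widths: 1, 0.25, 0.25, 1.25, 0.75.
Right endpoints: 1, 1.25, 1.5, 2.75, 3.5.
h(1) ≈ 1.732051, h(1.25) ≈ 1.936492, h(1.5) ≈ 2.121320, h(2.75) ≈ 2.872281, h(3.5) ≈ 3.240370.
Sum = Σ Δs_i · h(s_i).
Sum ≈ 8.767133.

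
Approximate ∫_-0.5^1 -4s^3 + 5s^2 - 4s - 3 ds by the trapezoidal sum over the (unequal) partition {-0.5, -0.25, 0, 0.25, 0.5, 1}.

Subinterval widths: 0.25, 0.25, 0.25, 0.25, 0.5.
f(-0.5) = 0.75, f(-0.25) = -1.625, f(0) = -3, f(0.25) = -3.75, f(0.5) = -4.25, f(1) = -6.
On each subinterval the trapezoid contributes (Δs_i/2)·[f(s_{i-1}) + f(s_i)].
Sum = -5.09375.

-5.09375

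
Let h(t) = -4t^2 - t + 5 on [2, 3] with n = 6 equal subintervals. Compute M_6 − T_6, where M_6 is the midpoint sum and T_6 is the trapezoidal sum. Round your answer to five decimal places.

M_6 ≈ -22.8240741.
T_6 ≈ -22.8518519.
M_6 − T_6 ≈ 0.02778.

0.02778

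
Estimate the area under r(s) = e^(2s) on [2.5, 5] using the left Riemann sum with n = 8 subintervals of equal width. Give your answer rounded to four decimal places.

Δs = (5 − 2.5)/8 = 0.3125.
Left endpoints: 2.5, 2.8125, 3.125, 3.4375, 3.75, 4.0625, 4.375, 4.6875.
r(2.5) ≈ 148.4132, r(2.8125) ≈ 277.2723, r(3.125) ≈ 518.0128, r(3.4375) ≈ 967.7754, r(3.75) ≈ 1808.0424, r(4.0625) ≈ 3377.8679, r(4.375) ≈ 6310.6881, r(4.6875) ≈ 11789.9175.
Sum = Δs · [r(2.5) + r(2.8125) + r(3.125) + ...].
Sum ≈ 7874.3718.

7874.3718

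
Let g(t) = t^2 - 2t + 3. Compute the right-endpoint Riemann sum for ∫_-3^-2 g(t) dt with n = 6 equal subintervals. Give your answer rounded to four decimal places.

13.7546

Δt = (-2 − (-3))/6 = 1/6.
Right endpoints: -17/6, -8/3, -2.5, -7/3, -13/6, -2.
g(-17/6) = 601/36, g(-8/3) = 139/9, g(-2.5) = 14.25, g(-7/3) = 118/9, g(-13/6) = 433/36, g(-2) = 11.
Sum = Δt · [g(-17/6) + g(-8/3) + g(-2.5) + ...].
Sum ≈ 13.7546.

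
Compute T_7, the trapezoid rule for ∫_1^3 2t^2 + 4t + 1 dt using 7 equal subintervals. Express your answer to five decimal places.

Δt = (3 − 1)/7 = 2/7.
f(1) = 7, f(9/7) = 463/49, f(11/7) = 599/49, f(13/7) = 751/49, f(15/7) = 919/49, f(17/7) = 1103/49, f(19/7) = 1303/49, f(3) = 31.
T_7 = (Δt/2)·[f(t_0) + 2f(t_1) + ... + 2f(t_{6}) + f(t_7)].
Sum ≈ 35.38776.

35.38776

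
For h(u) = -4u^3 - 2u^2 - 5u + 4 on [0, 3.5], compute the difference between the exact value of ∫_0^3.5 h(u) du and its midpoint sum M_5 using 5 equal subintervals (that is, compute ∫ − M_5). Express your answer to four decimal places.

Exact integral: ∫_0^3.5 h(u) du ≈ -195.270833.
M_5 = -191.98375.
Error ≈ -195.270833 − (-191.98375) ≈ -3.2871.

-3.2871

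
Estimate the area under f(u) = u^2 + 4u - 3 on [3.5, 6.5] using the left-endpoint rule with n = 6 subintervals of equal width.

117.875

Δu = (6.5 − 3.5)/6 = 0.5.
Left endpoints: 3.5, 4, 4.5, 5, 5.5, 6.
f(3.5) = 23.25, f(4) = 29, f(4.5) = 35.25, f(5) = 42, f(5.5) = 49.25, f(6) = 57.
Sum = Δu · [f(3.5) + f(4) + f(4.5) + ...].
Sum = 117.875.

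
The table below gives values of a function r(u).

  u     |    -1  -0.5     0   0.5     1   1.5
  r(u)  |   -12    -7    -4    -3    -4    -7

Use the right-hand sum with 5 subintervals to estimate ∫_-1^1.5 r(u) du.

-12.5

Δu = 0.5.
Sum = 0.5·[(-7) + (-4) + (-3) + (-4) + (-7)] = -12.5.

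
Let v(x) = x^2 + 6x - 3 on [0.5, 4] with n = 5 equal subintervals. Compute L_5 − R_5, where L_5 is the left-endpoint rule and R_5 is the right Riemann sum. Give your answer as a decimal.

-25.725

L_5 = 45.465.
R_5 = 71.19.
L_5 − R_5 = -25.725.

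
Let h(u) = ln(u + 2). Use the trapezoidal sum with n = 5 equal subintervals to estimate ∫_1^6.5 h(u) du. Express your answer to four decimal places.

Δu = (6.5 − 1)/5 = 1.1.
h(1) ≈ 1.0986, h(2.1) ≈ 1.4110, h(3.2) ≈ 1.6487, h(4.3) ≈ 1.8405, h(5.4) ≈ 2.0015, h(6.5) ≈ 2.1401.
T_5 = (Δu/2)·[h(u_0) + 2h(u_1) + ... + 2h(u_{4}) + h(u_5)].
Sum ≈ 9.3731.

9.3731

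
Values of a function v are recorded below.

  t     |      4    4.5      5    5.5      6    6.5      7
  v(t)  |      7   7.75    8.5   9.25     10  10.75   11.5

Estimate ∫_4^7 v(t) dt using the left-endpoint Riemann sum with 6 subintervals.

26.625

Δt = 0.5.
Sum = 0.5·[7 + 7.75 + 8.5 + 9.25 + 10 + 10.75] = 26.625.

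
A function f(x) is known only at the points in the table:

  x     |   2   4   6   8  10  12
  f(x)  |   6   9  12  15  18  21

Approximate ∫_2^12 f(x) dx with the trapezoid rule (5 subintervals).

135

Δx = 2.
T_5 = (2/2)·[6 + 2·9 + 2·12 + 2·15 + 2·18 + 21] = 135.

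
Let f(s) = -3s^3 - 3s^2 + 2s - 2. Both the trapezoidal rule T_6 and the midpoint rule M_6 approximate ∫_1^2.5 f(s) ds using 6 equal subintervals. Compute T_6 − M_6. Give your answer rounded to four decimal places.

T_6 = -41.21484375.
M_6 ≈ -40.775391.
T_6 − M_6 ≈ -0.4395.

-0.4395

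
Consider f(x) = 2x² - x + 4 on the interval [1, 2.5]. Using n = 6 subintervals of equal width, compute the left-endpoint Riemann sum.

Δx = (2.5 − 1)/6 = 0.25.
Left endpoints: 1, 1.25, 1.5, 1.75, 2, 2.25.
f(1) = 5, f(1.25) = 5.875, f(1.5) = 7, f(1.75) = 8.375, f(2) = 10, f(2.25) = 11.875.
Sum = Δx · [f(1) + f(1.25) + f(1.5) + ...].
Sum = 12.03125.

12.03125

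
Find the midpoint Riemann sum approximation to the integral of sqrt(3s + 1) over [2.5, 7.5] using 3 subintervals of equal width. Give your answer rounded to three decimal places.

19.832

Δs = (7.5 − 2.5)/3 = 5/3.
Midpoints: 10/3, 5, 20/3.
f(10/3) ≈ 3.317, f(5) ≈ 4.000, f(20/3) ≈ 4.583.
Sum = Δs · [f(10/3) + f(5) + f(20/3)].
Sum ≈ 19.832.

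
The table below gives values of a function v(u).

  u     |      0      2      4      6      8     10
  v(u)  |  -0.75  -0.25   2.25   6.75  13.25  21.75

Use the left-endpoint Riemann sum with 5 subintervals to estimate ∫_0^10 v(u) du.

Δu = 2.
Sum = 2·[(-0.75) + (-0.25) + 2.25 + 6.75 + 13.25] = 42.5.

42.5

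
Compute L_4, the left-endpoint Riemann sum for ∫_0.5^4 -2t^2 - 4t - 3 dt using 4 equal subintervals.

-65.5703125

Δt = (4 − 0.5)/4 = 0.875.
Left endpoints: 0.5, 1.375, 2.25, 3.125.
f(0.5) = -5.5, f(1.375) = -12.28125, f(2.25) = -22.125, f(3.125) = -35.03125.
Sum = Δt · [f(0.5) + f(1.375) + f(2.25) + f(3.125)].
Sum = -65.5703125.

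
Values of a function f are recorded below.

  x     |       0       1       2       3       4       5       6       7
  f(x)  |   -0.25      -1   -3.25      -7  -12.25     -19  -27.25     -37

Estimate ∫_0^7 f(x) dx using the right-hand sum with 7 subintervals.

Δx = 1.
Sum = 1·[(-1) + (-3.25) + (-7) + (-12.25) + (-19) + (-27.25) + (-37)] = -106.75.

-106.75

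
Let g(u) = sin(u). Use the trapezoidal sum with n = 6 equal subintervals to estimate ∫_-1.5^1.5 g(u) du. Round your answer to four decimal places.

0.0000

Δu = (1.5 − (-1.5))/6 = 0.5.
g(-1.5) ≈ -0.9975, g(-1) ≈ -0.8415, g(-0.5) ≈ -0.4794, g(0) ≈ 0.0000, g(0.5) ≈ 0.4794, g(1) ≈ 0.8415, g(1.5) ≈ 0.9975.
T_6 = (Δu/2)·[g(u_0) + 2g(u_1) + ... + 2g(u_{5}) + g(u_6)].
Sum ≈ 0.0000.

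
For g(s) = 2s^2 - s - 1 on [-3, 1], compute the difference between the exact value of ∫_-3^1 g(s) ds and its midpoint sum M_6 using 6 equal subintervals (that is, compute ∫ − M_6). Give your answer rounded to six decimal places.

Exact integral: ∫_-3^1 g(s) ds ≈ 18.66666667.
M_6 ≈ 18.37037037.
Error ≈ 18.66666667 − 18.37037037 ≈ 0.296296.

0.296296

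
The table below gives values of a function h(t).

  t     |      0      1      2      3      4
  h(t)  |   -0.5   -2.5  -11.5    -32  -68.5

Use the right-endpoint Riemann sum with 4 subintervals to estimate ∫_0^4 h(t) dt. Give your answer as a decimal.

-114.5

Δt = 1.
Sum = 1·[(-2.5) + (-11.5) + (-32) + (-68.5)] = -114.5.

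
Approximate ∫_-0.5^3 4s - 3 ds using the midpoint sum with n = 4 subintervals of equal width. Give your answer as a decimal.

7

Δs = (3 − (-0.5))/4 = 0.875.
Midpoints: -0.0625, 0.8125, 1.6875, 2.5625.
f(-0.0625) = -3.25, f(0.8125) = 0.25, f(1.6875) = 3.75, f(2.5625) = 7.25.
Sum = Δs · [f(-0.0625) + f(0.8125) + f(1.6875) + f(2.5625)].
Sum = 7.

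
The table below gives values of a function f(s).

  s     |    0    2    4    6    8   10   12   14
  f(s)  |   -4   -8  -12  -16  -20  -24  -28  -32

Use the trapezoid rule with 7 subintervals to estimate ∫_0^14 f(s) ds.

-252

Δs = 2.
T_7 = (2/2)·[(-4) + 2·(-8) + 2·(-12) + 2·(-16) + 2·(-20) + 2·(-24) + 2·(-28) + (-32)] = -252.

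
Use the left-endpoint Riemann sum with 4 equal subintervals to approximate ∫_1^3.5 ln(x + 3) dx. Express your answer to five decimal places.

Δx = (3.5 − 1)/4 = 0.625.
Left endpoints: 1, 1.625, 2.25, 2.875.
f(1) ≈ 1.38629, f(1.625) ≈ 1.53148, f(2.25) ≈ 1.65823, f(2.875) ≈ 1.77071.
Sum = Δx · [f(1) + f(1.625) + f(2.25) + f(2.875)].
Sum ≈ 3.96669.

3.96669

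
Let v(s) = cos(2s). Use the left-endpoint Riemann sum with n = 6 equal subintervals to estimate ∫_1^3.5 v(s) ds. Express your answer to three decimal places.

-0.363

Δs = (3.5 − 1)/6 = 5/12.
Left endpoints: 1, 17/12, 11/6, 2.25, 8/3, 37/12.
v(1) ≈ -0.416, v(17/12) ≈ -0.953, v(11/6) ≈ -0.865, v(2.25) ≈ -0.211, v(8/3) ≈ 0.582, v(37/12) ≈ 0.993.
Sum = Δs · [v(1) + v(17/12) + v(11/6) + ...].
Sum ≈ -0.363.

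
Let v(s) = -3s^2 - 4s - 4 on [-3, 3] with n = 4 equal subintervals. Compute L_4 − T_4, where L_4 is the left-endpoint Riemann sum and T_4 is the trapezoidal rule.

L_4 = -66.75.
T_4 = -84.75.
L_4 − T_4 = 18.

18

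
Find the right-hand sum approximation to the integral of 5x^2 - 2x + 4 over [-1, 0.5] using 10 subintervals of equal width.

8.146875

Δx = (0.5 − (-1))/10 = 0.15.
Right endpoints: -0.85, -0.7, -0.55, -0.4, -0.25, -0.1, 0.05, 0.2, 0.35, 0.5.
f(-0.85) = 9.3125, f(-0.7) = 7.85, f(-0.55) = 6.6125, f(-0.4) = 5.6, f(-0.25) = 4.8125, f(-0.1) = 4.25, f(0.05) = 3.9125, f(0.2) = 3.8, f(0.35) = 3.9125, f(0.5) = 4.25.
Sum = Δx · [f(-0.85) + f(-0.7) + f(-0.55) + ...].
Sum = 8.146875.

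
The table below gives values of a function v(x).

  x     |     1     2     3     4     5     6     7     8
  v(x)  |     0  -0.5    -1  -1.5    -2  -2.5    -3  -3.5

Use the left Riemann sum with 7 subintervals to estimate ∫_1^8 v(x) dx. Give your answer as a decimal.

-10.5

Δx = 1.
Sum = 1·[0 + (-0.5) + (-1) + (-1.5) + (-2) + (-2.5) + (-3)] = -10.5.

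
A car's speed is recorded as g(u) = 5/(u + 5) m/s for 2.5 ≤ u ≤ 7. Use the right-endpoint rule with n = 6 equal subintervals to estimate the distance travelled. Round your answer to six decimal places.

Δu = (7 − 2.5)/6 = 0.75.
Right endpoints: 3.25, 4, 4.75, 5.5, 6.25, 7.
g(3.25) = 20/33, g(4) = 5/9, g(4.75) = 20/39, g(5.5) = 10/21, g(6.25) = 4/9, g(7) = 5/12.
Sum = Δu · [g(3.25) + g(4) + g(4.75) + ...].
Sum ≈ 2.258804.

2.258804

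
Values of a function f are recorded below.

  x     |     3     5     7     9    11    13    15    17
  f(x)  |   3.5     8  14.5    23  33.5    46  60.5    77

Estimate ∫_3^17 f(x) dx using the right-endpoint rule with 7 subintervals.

525

Δx = 2.
Sum = 2·[8 + 14.5 + 23 + 33.5 + 46 + 60.5 + 77] = 525.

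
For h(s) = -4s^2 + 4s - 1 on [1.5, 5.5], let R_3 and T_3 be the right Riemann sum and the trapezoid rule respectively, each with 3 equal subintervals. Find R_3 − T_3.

-64

R_3 ≈ -234.07407.
T_3 ≈ -170.07407.
R_3 − T_3 = -64.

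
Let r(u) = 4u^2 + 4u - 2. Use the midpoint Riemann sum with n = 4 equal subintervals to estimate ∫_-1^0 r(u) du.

-2.6875

Δu = (0 − (-1))/4 = 0.25.
Midpoints: -0.875, -0.625, -0.375, -0.125.
r(-0.875) = -2.4375, r(-0.625) = -2.9375, r(-0.375) = -2.9375, r(-0.125) = -2.4375.
Sum = Δu · [r(-0.875) + r(-0.625) + r(-0.375) + r(-0.125)].
Sum = -2.6875.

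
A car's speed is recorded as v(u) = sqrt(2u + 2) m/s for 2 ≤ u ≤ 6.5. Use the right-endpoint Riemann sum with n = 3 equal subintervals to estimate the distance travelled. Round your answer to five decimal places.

Δu = (6.5 − 2)/3 = 1.5.
Right endpoints: 3.5, 5, 6.5.
v(3.5) ≈ 3.00000, v(5) ≈ 3.46410, v(6.5) ≈ 3.87298.
Sum = Δu · [v(3.5) + v(5) + v(6.5)].
Sum ≈ 15.50563.

15.50563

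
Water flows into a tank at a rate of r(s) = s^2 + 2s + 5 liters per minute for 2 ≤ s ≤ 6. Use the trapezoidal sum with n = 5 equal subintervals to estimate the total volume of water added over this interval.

121.76

Δs = (6 − 2)/5 = 0.8.
r(2) = 13, r(2.8) = 18.44, r(3.6) = 25.16, r(4.4) = 33.16, r(5.2) = 42.44, r(6) = 53.
T_5 = (Δs/2)·[r(s_0) + 2r(s_1) + ... + 2r(s_{4}) + r(s_5)].
Sum = 121.76.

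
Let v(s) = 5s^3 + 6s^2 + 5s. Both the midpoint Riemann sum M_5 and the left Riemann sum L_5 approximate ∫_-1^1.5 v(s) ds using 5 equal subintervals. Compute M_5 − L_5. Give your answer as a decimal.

8.9453125

M_5 = 16.4453125.
L_5 = 7.5.
M_5 − L_5 = 8.9453125.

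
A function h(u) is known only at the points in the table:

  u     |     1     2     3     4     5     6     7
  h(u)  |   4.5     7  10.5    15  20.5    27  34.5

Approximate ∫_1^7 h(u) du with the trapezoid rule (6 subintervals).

99.5

Δu = 1.
T_6 = (1/2)·[4.5 + 2·7 + 2·10.5 + 2·15 + 2·20.5 + 2·27 + 34.5] = 99.5.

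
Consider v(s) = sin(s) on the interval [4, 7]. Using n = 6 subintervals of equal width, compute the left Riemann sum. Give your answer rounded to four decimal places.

Δs = (7 − 4)/6 = 0.5.
Left endpoints: 4, 4.5, 5, 5.5, 6, 6.5.
v(4) ≈ -0.7568, v(4.5) ≈ -0.9775, v(5) ≈ -0.9589, v(5.5) ≈ -0.7055, v(6) ≈ -0.2794, v(6.5) ≈ 0.2151.
Sum = Δs · [v(4) + v(4.5) + v(5) + ...].
Sum ≈ -1.7315.

-1.7315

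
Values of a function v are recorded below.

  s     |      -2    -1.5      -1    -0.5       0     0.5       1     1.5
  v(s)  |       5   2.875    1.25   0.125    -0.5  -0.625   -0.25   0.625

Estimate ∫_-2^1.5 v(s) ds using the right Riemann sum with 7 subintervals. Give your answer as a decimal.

1.75

Δs = 0.5.
Sum = 0.5·[2.875 + 1.25 + 0.125 + (-0.5) + (-0.625) + (-0.25) + 0.625] = 1.75.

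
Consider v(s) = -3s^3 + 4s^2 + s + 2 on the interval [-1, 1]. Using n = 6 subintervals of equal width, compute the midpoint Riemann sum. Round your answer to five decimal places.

6.59259

Δs = (1 − (-1))/6 = 1/3.
Midpoints: -5/6, -0.5, -1/6, 1/6, 0.5, 5/6.
v(-5/6) = 409/72, v(-0.5) = 2.875, v(-1/6) = 47/24, v(1/6) = 163/72, v(0.5) = 3.125, v(5/6) = 3.875.
Sum = Δs · [v(-5/6) + v(-0.5) + v(-1/6) + ...].
Sum ≈ 6.59259.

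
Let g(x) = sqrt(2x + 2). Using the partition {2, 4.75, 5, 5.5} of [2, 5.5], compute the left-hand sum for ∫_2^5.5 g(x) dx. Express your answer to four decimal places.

Subinterval widths: 2.75, 0.25, 0.5.
Left endpoints: 2, 4.75, 5.
g(2) ≈ 2.4495, g(4.75) ≈ 3.3912, g(5) ≈ 3.4641.
Sum = Σ Δx_i · g(x_i).
Sum ≈ 9.3159.

9.3159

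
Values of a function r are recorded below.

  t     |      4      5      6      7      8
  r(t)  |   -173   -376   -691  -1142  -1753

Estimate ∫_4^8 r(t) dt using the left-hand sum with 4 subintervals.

-2382

Δt = 1.
Sum = 1·[(-173) + (-376) + (-691) + (-1142)] = -2382.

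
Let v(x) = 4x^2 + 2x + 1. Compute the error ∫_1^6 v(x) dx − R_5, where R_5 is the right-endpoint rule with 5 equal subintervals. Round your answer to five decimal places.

-78.33333

Exact integral: ∫_1^6 v(x) dx ≈ 326.6666667.
R_5 = 405.
Error ≈ 326.6666667 − 405 ≈ -78.33333.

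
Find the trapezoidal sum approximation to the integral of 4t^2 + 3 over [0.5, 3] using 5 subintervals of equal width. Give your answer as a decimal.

Δt = (3 − 0.5)/5 = 0.5.
f(0.5) = 4, f(1) = 7, f(1.5) = 12, f(2) = 19, f(2.5) = 28, f(3) = 39.
T_5 = (Δt/2)·[f(t_0) + 2f(t_1) + ... + 2f(t_{4}) + f(t_5)].
Sum = 43.75.

43.75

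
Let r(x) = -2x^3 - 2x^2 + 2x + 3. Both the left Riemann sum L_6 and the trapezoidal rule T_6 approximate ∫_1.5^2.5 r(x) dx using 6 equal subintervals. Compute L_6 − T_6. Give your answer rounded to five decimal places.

L_6 ≈ -15.6898148.
T_6 ≈ -18.2314815.
L_6 − T_6 ≈ 2.54167.

2.54167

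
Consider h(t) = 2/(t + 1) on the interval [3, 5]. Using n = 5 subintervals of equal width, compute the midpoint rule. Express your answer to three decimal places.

Δt = (5 − 3)/5 = 0.4.
Midpoints: 3.2, 3.6, 4, 4.4, 4.8.
h(3.2) = 10/21, h(3.6) = 10/23, h(4) = 0.4, h(4.4) = 10/27, h(4.8) = 10/29.
Sum = Δt · [h(3.2) + h(3.6) + h(4) + h(4.4) + h(4.8)].
Sum ≈ 0.810.

0.810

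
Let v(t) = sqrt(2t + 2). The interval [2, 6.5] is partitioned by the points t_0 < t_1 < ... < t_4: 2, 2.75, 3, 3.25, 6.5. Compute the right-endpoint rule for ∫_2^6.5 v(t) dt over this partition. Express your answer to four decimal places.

16.0771

Subinterval widths: 0.75, 0.25, 0.25, 3.25.
Right endpoints: 2.75, 3, 3.25, 6.5.
v(2.75) ≈ 2.7386, v(3) ≈ 2.8284, v(3.25) ≈ 2.9155, v(6.5) ≈ 3.8730.
Sum = Σ Δt_i · v(t_i).
Sum ≈ 16.0771.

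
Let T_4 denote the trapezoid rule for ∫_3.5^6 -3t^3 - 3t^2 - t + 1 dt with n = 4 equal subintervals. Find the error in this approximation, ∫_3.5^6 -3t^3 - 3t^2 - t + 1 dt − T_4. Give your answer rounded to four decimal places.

7.4463

Exact integral: ∫_3.5^6 f(t) dt = -1041.953125.
T_4 ≈ -1049.399414.
Error ≈ -1041.953125 − (-1049.399414) ≈ 7.4463.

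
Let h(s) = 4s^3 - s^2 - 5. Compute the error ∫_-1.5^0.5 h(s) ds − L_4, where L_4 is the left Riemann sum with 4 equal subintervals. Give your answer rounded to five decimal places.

4.58333

Exact integral: ∫_-1.5^0.5 h(s) ds ≈ -16.1666667.
L_4 = -20.75.
Error ≈ -16.1666667 − (-20.75) ≈ 4.58333.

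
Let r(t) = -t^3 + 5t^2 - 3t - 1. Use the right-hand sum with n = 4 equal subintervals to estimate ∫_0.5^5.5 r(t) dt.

-26.40625

Δt = (5.5 − 0.5)/4 = 1.25.
Right endpoints: 1.75, 3, 4.25, 5.5.
r(1.75) = 3.703125, r(3) = 8, r(4.25) = -0.203125, r(5.5) = -32.625.
Sum = Δt · [r(1.75) + r(3) + r(4.25) + r(5.5)].
Sum = -26.40625.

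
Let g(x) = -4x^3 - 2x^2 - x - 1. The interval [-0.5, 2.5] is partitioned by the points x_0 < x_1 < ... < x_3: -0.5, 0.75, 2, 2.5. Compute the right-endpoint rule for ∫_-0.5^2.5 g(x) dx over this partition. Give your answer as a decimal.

-98.703125

Subinterval widths: 1.25, 1.25, 0.5.
Right endpoints: 0.75, 2, 2.5.
g(0.75) = -4.5625, g(2) = -43, g(2.5) = -78.5.
Sum = Σ Δx_i · g(x_i).
Sum = -98.703125.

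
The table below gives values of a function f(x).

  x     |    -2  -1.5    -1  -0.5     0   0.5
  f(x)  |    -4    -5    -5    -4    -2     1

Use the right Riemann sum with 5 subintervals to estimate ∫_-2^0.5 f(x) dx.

-7.5

Δx = 0.5.
Sum = 0.5·[(-5) + (-5) + (-4) + (-2) + 1] = -7.5.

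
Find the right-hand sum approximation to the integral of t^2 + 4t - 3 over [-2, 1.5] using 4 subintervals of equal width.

-4.40234375

Δt = (1.5 − (-2))/4 = 0.875.
Right endpoints: -1.125, -0.25, 0.625, 1.5.
f(-1.125) = -6.234375, f(-0.25) = -3.9375, f(0.625) = -0.109375, f(1.5) = 5.25.
Sum = Δt · [f(-1.125) + f(-0.25) + f(0.625) + f(1.5)].
Sum = -4.40234375.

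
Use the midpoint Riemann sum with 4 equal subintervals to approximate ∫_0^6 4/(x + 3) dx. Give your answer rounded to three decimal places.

Δx = (6 − 0)/4 = 1.5.
Midpoints: 0.75, 2.25, 3.75, 5.25.
f(0.75) = 16/15, f(2.25) = 16/21, f(3.75) = 16/27, f(5.25) = 16/33.
Sum = Δx · [f(0.75) + f(2.25) + f(3.75) + f(5.25)].
Sum ≈ 4.359.

4.359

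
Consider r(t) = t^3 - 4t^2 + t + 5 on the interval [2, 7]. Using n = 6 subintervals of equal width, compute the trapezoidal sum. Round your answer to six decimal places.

Δt = (7 − 2)/6 = 5/6.
r(2) = -1, r(17/6) = -331/216, r(11/3) = 113/27, r(4.5) = 19.625, r(16/3) = 1303/27, r(37/6) = 20209/216, r(7) = 159.
T_6 = (Δt/2)·[r(t_0) + 2r(t_1) + ... + 2r(t_{5}) + r(t_6)].
Sum ≈ 202.581019.

202.581019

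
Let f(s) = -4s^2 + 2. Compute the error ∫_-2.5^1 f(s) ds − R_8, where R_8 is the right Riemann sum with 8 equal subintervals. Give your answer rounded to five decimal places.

Exact integral: ∫_-2.5^1 f(s) ds ≈ -15.1666667.
R_8 = -11.01953125.
Error ≈ -15.1666667 − (-11.01953125) ≈ -4.14714.

-4.14714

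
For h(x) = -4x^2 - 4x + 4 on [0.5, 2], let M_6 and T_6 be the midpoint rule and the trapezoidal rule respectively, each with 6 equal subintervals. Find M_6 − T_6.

M_6 = -11.96875.
T_6 = -12.0625.
M_6 − T_6 = 0.09375.

0.09375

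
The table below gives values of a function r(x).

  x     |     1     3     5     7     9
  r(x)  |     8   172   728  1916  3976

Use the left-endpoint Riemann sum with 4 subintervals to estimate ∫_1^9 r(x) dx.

Δx = 2.
Sum = 2·[8 + 172 + 728 + 1916] = 5648.

5648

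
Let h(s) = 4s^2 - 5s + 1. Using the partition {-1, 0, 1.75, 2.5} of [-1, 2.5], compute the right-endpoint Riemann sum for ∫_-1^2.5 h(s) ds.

19

Subinterval widths: 1, 1.75, 0.75.
Right endpoints: 0, 1.75, 2.5.
h(0) = 1, h(1.75) = 4.5, h(2.5) = 13.5.
Sum = Σ Δs_i · h(s_i).
Sum = 19.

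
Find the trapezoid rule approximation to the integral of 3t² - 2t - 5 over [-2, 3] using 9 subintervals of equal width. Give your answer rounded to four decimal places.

Δt = (3 − (-2))/9 = 5/9.
f(-2) = 11, f(-13/9) = 112/27, f(-8/9) = -23/27, f(-1/3) = -4, f(2/9) = -143/27, f(7/9) = -128/27, f(4/3) = -7/3, f(17/9) = 52/27, f(22/9) = 217/27, f(3) = 16.
T_9 = (Δt/2)·[f(t_0) + 2f(t_1) + ... + 2f(t_{8}) + f(t_9)].
Sum ≈ 5.7716.

5.7716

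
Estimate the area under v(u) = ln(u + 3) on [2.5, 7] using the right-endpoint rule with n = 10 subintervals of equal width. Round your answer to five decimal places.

Δu = (7 − 2.5)/10 = 0.45.
Right endpoints: 2.95, 3.4, 3.85, 4.3, 4.75, 5.2, 5.65, 6.1, 6.55, 7.
v(2.95) ≈ 1.78339, v(3.4) ≈ 1.85630, v(3.85) ≈ 1.92425, v(4.3) ≈ 1.98787, v(4.75) ≈ 2.04769, v(5.2) ≈ 2.10413, v(5.65) ≈ 2.15756, v(6.1) ≈ 2.20827, v(6.55) ≈ 2.25654, v(7) ≈ 2.30259.
Sum = Δu · [v(2.95) + v(3.4) + v(3.85) + ...].
Sum ≈ 9.28287.

9.28287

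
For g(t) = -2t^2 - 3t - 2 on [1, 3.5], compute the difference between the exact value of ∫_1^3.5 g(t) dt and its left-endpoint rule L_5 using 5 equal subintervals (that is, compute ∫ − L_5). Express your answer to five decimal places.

Exact integral: ∫_1^3.5 g(t) dt ≈ -49.7916667.
L_5 = -42.5.
Error ≈ -49.7916667 − (-42.5) ≈ -7.29167.

-7.29167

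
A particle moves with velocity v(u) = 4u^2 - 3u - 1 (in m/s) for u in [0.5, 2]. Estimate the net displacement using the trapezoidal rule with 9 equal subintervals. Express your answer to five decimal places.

Δu = (2 − 0.5)/9 = 1/6.
v(0.5) = -1.5, v(2/3) = -11/9, v(5/6) = -13/18, v(1) = 0, v(7/6) = 17/18, v(4/3) = 19/9, v(1.5) = 3.5, v(5/3) = 46/9, v(11/6) = 125/18, v(2) = 9.
T_9 = (Δu/2)·[v(u_0) + 2v(u_1) + ... + 2v(u_{8}) + v(u_9)].
Sum ≈ 3.40278.

3.40278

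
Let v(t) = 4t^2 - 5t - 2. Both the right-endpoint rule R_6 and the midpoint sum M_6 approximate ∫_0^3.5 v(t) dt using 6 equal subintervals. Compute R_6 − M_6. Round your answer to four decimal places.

R_6 ≈ 29.523148.
M_6 ≈ 19.144676.
R_6 − M_6 ≈ 10.3785.

10.3785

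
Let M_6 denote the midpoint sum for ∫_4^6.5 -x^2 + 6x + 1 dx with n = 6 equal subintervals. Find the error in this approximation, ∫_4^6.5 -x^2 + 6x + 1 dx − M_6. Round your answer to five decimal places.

-0.03617

Exact integral: ∫_4^6.5 f(x) dx ≈ 11.0416667.
M_6 ≈ 11.0778356.
Error ≈ 11.0416667 − 11.0778356 ≈ -0.03617.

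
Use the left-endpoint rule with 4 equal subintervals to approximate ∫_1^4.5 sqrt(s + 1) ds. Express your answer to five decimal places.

6.29726

Δs = (4.5 − 1)/4 = 0.875.
Left endpoints: 1, 1.875, 2.75, 3.625.
f(1) ≈ 1.41421, f(1.875) ≈ 1.69558, f(2.75) ≈ 1.93649, f(3.625) ≈ 2.15058.
Sum = Δs · [f(1) + f(1.875) + f(2.75) + f(3.625)].
Sum ≈ 6.29726.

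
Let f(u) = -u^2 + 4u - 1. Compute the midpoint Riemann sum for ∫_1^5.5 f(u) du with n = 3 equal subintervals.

-0.28125

Δu = (5.5 − 1)/3 = 1.5.
Midpoints: 1.75, 3.25, 4.75.
f(1.75) = 2.9375, f(3.25) = 1.4375, f(4.75) = -4.5625.
Sum = Δu · [f(1.75) + f(3.25) + f(4.75)].
Sum = -0.28125.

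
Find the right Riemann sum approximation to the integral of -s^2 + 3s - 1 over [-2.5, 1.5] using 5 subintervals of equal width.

Δs = (1.5 − (-2.5))/5 = 0.8.
Right endpoints: -1.7, -0.9, -0.1, 0.7, 1.5.
f(-1.7) = -8.99, f(-0.9) = -4.51, f(-0.1) = -1.31, f(0.7) = 0.61, f(1.5) = 1.25.
Sum = Δs · [f(-1.7) + f(-0.9) + f(-0.1) + f(0.7) + f(1.5)].
Sum = -10.36.

-10.36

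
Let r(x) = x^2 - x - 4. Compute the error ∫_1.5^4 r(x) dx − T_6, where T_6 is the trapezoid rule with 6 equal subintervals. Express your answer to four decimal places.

Exact integral: ∫_1.5^4 r(x) dx ≈ 3.333333.
T_6 ≈ 3.405671.
Error ≈ 3.333333 − 3.405671 ≈ -0.0723.

-0.0723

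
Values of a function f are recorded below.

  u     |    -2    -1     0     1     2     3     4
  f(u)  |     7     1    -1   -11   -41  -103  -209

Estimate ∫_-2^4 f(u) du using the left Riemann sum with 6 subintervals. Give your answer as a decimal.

Δu = 1.
Sum = 1·[7 + 1 + (-1) + (-11) + (-41) + (-103)] = -148.

-148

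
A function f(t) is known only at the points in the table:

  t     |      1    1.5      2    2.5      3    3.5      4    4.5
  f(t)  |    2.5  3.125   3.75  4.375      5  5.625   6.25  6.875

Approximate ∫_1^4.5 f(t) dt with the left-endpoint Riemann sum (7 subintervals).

Δt = 0.5.
Sum = 0.5·[2.5 + 3.125 + 3.75 + 4.375 + 5 + 5.625 + 6.25] = 15.3125.

15.3125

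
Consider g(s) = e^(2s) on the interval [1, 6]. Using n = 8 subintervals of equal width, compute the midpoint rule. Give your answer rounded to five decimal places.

Δs = (6 − 1)/8 = 0.625.
Midpoints: 1.3125, 1.9375, 2.5625, 3.1875, 3.8125, 4.4375, 5.0625, 5.6875.
g(1.3125) ≈ 13.80457, g(1.9375) ≈ 48.18270, g(2.5625) ≈ 168.17414, g(3.1875) ≈ 586.98543, g(3.8125) ≈ 2048.78047, g(4.4375) ≈ 7150.94647, g(5.0625) ≈ 24959.25564, g(5.6875) ≈ 87116.36215.
Sum = Δs · [g(1.3125) + g(1.9375) + g(2.5625) + ...].
Sum ≈ 76307.80723.

76307.80723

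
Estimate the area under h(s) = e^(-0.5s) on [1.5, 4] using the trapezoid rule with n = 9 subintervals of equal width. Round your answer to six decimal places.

0.675146

Δs = (4 − 1.5)/9 = 5/18.
h(1.5) ≈ 0.472367, h(16/9) ≈ 0.411112, h(37/18) ≈ 0.357801, h(7/3) ≈ 0.311403, h(47/18) ≈ 0.271022, h(26/9) ≈ 0.235877, h(19/6) ≈ 0.205290, h(31/9) ≈ 0.178669, h(67/18) ≈ 0.155500, h(4) ≈ 0.135335.
T_9 = (Δs/2)·[h(s_0) + 2h(s_1) + ... + 2h(s_{8}) + h(s_9)].
Sum ≈ 0.675146.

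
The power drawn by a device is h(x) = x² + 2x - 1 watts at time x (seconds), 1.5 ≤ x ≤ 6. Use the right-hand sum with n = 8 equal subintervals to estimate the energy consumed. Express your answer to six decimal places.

Δx = (6 − 1.5)/8 = 0.5625.
Right endpoints: 2.0625, 2.625, 3.1875, 3.75, 4.3125, 4.875, 5.4375, 6.
h(2.0625) = 7.37890625, h(2.625) = 11.140625, h(3.1875) = 15.53515625, h(3.75) = 20.5625, h(4.3125) = 26.22265625, h(4.875) = 32.515625, h(5.4375) = 39.44140625, h(6) = 47.
Sum = Δx · [h(2.0625) + h(2.625) + h(3.1875) + ...].
Sum ≈ 112.385742.

112.385742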